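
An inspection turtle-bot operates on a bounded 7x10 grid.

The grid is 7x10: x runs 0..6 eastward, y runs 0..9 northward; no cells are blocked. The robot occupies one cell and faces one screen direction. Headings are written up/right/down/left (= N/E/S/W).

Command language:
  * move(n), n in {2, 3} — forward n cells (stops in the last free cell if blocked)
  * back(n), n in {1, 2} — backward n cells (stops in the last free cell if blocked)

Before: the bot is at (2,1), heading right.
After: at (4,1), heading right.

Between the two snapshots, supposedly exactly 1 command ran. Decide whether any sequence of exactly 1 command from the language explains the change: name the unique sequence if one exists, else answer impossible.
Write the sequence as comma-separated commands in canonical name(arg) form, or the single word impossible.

key: heading stays E — the single command does not turn
begin: at (2,1), heading right
step 1 (move(2)): at (4,1), heading right
uniquely the one of 4 1-step routes that fits.

move(2)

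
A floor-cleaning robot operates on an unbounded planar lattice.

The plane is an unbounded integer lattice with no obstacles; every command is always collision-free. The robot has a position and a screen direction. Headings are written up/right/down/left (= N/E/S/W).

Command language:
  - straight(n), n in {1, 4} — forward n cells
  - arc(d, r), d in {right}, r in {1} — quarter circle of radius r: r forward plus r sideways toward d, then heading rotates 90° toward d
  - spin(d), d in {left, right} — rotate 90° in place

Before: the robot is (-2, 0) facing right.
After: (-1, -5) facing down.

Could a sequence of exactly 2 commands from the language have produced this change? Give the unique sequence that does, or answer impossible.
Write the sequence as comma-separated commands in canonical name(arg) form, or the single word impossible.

key: position moved to (-1,-5) AND the heading swung to S — translation plus rotation needed
t0: (-2, 0) facing right
[1] after arc(right, 1): (-1, -1) facing down
[2] after straight(4): (-1, -5) facing down
no other 2-command option fits: unique.

arc(right, 1), straight(4)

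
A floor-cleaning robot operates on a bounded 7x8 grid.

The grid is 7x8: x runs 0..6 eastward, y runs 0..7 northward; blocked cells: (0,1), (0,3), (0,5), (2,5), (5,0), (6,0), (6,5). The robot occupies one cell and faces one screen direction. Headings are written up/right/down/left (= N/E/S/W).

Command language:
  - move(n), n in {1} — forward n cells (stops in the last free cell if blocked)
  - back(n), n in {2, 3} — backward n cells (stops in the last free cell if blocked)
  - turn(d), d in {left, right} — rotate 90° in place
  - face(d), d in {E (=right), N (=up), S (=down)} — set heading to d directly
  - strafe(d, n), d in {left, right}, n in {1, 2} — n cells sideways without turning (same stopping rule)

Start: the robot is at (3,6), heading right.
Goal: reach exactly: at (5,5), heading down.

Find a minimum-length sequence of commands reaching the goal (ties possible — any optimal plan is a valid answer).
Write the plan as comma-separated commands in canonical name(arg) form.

face(S), move(1), strafe(left, 2)

initial: at (3,6), heading right
step 1 (face(S)): at (3,6), heading down
step 2 (move(1)): at (3,5), heading down
step 3 (strafe(left, 2)): at (5,5), heading down
minimal: 3 command(s), checked below 3.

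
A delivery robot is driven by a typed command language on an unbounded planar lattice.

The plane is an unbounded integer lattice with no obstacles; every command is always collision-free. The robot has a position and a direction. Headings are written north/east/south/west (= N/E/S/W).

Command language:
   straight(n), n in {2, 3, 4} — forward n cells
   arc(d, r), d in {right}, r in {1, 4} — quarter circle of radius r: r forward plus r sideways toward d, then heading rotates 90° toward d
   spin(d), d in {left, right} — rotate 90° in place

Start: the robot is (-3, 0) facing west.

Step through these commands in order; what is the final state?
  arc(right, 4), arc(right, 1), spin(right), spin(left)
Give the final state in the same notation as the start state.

(-6, 5) facing east

t0: (-3, 0) facing west
step 1 (arc(right, 4)): (-7, 4) facing north
step 2 (arc(right, 1)): (-6, 5) facing east
step 3 (spin(right)): (-6, 5) facing south
step 4 (spin(left)): (-6, 5) facing east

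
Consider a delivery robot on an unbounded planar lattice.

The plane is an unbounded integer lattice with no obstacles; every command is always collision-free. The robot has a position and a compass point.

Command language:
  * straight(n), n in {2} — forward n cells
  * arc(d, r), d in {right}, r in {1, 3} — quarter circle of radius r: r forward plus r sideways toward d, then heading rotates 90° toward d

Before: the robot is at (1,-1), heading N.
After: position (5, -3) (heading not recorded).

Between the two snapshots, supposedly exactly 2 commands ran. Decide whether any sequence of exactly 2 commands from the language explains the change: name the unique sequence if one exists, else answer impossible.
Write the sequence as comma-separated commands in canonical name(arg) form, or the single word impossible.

key: running arc(right, 3) before arc(right, 1) would end elsewhere — order is forced
initial: at (1,-1), heading N
1. arc(right, 1) → at (2,0), heading E
2. arc(right, 3) → at (5,-3), heading S
no rival 2-sequence matches.

arc(right, 1), arc(right, 3)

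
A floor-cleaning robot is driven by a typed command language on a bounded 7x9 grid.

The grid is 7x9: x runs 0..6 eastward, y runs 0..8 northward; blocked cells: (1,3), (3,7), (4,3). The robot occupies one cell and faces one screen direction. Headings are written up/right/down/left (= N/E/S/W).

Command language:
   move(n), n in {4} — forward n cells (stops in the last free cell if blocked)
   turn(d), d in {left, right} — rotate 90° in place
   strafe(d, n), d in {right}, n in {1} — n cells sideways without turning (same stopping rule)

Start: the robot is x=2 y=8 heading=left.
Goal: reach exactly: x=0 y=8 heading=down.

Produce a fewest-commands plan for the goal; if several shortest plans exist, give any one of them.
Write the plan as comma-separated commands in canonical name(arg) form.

move(4), turn(left)

begin: x=2 y=8 heading=left
t=1 move(4) ⇒ x=0 y=8 heading=left
t=2 turn(left) ⇒ x=0 y=8 heading=down
no 1-step plan works, so 2 is optimal.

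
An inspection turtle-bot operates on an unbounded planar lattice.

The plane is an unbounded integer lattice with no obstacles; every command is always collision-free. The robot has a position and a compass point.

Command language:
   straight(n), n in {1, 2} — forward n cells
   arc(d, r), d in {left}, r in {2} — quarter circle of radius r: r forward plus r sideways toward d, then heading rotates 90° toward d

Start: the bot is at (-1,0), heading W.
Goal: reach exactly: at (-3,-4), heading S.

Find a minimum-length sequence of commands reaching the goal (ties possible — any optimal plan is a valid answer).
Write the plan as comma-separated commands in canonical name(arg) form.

begin: at (-1,0), heading W
t=1 arc(left, 2) ⇒ at (-3,-2), heading S
t=2 straight(2) ⇒ at (-3,-4), heading S
no 1-step plan works, so 2 is optimal.

arc(left, 2), straight(2)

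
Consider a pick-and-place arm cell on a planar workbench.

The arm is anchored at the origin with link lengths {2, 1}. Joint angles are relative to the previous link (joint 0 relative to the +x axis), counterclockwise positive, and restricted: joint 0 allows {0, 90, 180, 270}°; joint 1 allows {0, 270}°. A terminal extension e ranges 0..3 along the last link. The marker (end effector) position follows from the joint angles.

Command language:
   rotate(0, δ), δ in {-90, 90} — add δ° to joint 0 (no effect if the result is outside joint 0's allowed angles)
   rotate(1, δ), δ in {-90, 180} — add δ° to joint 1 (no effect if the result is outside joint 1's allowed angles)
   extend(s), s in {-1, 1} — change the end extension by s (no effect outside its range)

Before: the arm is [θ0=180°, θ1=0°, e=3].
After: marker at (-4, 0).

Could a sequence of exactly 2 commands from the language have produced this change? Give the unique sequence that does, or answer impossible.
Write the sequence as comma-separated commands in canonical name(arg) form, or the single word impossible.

extend(-1), extend(-1)

initial: [θ0=180°, θ1=0°, e=3]
1. extend(-1) → [θ0=180°, θ1=0°, e=2]
2. extend(-1) → [θ0=180°, θ1=0°, e=1]
no other 2-command option fits: unique.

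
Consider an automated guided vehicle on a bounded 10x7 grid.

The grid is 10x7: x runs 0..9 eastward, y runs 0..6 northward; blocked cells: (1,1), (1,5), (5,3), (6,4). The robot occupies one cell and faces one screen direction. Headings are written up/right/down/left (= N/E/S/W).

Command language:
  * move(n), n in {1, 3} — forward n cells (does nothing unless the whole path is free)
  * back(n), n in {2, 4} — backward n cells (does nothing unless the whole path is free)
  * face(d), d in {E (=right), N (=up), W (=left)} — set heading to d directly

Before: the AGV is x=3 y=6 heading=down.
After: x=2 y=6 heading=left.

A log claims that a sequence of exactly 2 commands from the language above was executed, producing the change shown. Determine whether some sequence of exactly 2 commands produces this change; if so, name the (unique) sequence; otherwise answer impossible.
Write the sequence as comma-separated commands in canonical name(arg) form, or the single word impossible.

key: order matters: swapping face(W) and move(1) lands elsewhere
t0: x=3 y=6 heading=down
1. face(W) → x=3 y=6 heading=left
2. move(1) → x=2 y=6 heading=left
all 49 alternatives checked — unique.

face(W), move(1)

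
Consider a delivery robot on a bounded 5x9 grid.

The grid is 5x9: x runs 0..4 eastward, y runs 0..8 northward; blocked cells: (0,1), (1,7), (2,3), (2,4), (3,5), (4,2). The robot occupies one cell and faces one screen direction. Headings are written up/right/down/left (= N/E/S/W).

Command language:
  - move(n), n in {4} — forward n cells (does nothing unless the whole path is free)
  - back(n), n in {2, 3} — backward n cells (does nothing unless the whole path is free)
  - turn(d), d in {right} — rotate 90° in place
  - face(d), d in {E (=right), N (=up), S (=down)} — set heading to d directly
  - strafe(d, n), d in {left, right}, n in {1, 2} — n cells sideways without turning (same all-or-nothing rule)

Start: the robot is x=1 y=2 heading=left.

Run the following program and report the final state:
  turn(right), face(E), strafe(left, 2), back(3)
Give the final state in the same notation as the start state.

initial: x=1 y=2 heading=left
[1] after turn(right): x=1 y=2 heading=up
[2] after face(E): x=1 y=2 heading=right
[3] after strafe(left, 2): x=1 y=4 heading=right
[4] after back(3): x=1 y=4 heading=right

x=1 y=4 heading=right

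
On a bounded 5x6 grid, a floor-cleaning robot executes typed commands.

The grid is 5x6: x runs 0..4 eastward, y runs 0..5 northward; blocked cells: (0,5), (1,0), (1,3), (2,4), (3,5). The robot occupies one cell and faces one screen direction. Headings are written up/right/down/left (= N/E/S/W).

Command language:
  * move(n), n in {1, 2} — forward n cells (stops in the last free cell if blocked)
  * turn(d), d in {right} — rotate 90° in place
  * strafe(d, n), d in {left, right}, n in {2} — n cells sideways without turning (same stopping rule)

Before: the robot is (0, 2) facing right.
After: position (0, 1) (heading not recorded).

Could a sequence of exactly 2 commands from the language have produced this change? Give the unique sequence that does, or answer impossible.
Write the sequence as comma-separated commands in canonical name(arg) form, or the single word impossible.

key: order matters: swapping turn(right) and move(1) lands elsewhere
t0: (0, 2) facing right
step 1 (turn(right)): (0, 2) facing down
step 2 (move(1)): (0, 1) facing down
uniquely the one of 25 2-step routes that fits.

turn(right), move(1)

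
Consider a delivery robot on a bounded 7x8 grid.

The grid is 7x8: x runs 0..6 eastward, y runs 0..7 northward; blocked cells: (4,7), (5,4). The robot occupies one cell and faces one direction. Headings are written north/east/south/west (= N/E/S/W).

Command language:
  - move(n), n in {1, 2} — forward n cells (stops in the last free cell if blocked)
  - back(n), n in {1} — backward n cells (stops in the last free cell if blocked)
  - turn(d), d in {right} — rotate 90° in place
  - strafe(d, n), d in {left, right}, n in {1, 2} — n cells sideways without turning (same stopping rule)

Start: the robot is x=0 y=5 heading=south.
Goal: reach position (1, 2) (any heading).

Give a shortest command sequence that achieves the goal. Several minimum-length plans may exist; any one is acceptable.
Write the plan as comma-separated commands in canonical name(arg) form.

strafe(left, 1), move(1), move(2)

t0: x=0 y=5 heading=south
[1] after strafe(left, 1): x=1 y=5 heading=south
[2] after move(1): x=1 y=4 heading=south
[3] after move(2): x=1 y=2 heading=south
minimal: 3 command(s), checked below 3.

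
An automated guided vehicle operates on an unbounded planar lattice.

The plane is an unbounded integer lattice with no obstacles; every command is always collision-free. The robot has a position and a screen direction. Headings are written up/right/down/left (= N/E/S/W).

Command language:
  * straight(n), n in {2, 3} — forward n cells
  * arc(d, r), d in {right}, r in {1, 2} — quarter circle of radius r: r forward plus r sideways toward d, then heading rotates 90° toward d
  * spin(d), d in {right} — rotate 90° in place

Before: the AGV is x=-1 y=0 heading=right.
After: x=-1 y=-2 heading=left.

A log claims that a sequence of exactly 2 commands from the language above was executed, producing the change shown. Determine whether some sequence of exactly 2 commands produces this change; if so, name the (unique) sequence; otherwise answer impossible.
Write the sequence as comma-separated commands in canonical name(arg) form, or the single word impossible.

arc(right, 1), arc(right, 1)

key: position moved to (-1,-2) AND the heading swung to W — translation plus rotation needed
begin: x=-1 y=0 heading=right
t=1 arc(right, 1) ⇒ x=0 y=-1 heading=down
t=2 arc(right, 1) ⇒ x=-1 y=-2 heading=left
all 25 alternatives checked — unique.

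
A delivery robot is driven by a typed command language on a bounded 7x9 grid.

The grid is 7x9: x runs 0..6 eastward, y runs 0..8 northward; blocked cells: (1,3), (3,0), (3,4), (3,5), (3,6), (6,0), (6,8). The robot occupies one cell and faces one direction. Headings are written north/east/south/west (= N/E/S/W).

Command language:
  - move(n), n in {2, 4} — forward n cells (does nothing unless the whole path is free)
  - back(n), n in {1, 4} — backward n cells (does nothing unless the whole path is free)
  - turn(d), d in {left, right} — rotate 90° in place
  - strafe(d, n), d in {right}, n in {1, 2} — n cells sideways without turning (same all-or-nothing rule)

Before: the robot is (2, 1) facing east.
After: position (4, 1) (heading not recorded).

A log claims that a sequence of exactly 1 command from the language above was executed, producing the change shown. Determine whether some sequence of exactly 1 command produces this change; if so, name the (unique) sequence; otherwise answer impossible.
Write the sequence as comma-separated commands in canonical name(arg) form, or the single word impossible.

begin: (2, 1) facing east
[1] after move(2): (4, 1) facing east
no other 1-command option fits: unique.

move(2)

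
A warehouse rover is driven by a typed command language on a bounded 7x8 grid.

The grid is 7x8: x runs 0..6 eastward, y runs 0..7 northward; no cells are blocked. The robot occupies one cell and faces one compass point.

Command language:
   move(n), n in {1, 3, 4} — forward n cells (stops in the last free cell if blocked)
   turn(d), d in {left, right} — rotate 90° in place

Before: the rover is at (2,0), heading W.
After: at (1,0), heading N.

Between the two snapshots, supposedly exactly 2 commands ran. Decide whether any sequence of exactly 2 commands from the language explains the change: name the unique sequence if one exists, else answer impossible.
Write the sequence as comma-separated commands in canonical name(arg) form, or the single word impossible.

key: position moved to (1,0) AND the heading swung to N — translation plus rotation needed
begin: at (2,0), heading W
step 1 (move(1)): at (1,0), heading W
step 2 (turn(right)): at (1,0), heading N
no other 2-command option fits: unique.

move(1), turn(right)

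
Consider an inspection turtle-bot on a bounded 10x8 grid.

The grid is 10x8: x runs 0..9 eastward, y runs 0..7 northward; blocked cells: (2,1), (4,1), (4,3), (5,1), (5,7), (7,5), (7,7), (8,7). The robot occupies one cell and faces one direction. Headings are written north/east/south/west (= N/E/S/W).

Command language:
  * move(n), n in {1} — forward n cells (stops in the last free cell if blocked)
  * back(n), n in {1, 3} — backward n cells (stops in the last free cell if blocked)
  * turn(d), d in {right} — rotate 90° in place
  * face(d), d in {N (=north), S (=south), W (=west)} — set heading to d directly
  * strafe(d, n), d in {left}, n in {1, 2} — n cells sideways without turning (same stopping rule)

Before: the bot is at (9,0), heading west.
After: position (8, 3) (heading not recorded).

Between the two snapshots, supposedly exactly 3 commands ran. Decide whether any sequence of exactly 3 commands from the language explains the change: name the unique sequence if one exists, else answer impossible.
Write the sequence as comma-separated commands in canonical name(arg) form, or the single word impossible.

key: order matters: swapping move(1) and back(3) lands elsewhere
initial: at (9,0), heading west
[1] after move(1): at (8,0), heading west
[2] after face(S): at (8,0), heading south
[3] after back(3): at (8,3), heading south
uniquely the one of 729 3-step routes that fits.

move(1), face(S), back(3)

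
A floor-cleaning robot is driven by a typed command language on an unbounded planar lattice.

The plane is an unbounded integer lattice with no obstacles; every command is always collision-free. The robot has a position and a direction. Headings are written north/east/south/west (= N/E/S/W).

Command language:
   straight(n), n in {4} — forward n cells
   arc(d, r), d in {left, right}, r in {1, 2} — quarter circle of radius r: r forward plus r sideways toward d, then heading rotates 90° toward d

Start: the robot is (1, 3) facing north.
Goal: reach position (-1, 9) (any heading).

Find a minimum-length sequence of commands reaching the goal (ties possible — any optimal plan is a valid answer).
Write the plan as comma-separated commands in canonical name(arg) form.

start: (1, 3) facing north
step 1 (straight(4)): (1, 7) facing north
step 2 (arc(left, 2)): (-1, 9) facing west
nothing shorter than 2 reaches the goal.

straight(4), arc(left, 2)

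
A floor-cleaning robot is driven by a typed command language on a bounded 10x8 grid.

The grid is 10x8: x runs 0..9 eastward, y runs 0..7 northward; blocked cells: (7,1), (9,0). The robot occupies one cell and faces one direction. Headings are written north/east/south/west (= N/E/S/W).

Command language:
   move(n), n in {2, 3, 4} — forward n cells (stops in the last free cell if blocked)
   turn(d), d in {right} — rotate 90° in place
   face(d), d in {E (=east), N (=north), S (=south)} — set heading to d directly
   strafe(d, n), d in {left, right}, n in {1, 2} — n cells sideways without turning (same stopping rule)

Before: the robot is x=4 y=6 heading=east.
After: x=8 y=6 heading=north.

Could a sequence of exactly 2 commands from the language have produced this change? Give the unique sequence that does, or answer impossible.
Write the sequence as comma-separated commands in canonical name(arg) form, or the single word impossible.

key: position moved to (8,6) AND the heading swung to N — translation plus rotation needed
start: x=4 y=6 heading=east
[1] after move(4): x=8 y=6 heading=east
[2] after face(N): x=8 y=6 heading=north
no rival 2-sequence matches.

move(4), face(N)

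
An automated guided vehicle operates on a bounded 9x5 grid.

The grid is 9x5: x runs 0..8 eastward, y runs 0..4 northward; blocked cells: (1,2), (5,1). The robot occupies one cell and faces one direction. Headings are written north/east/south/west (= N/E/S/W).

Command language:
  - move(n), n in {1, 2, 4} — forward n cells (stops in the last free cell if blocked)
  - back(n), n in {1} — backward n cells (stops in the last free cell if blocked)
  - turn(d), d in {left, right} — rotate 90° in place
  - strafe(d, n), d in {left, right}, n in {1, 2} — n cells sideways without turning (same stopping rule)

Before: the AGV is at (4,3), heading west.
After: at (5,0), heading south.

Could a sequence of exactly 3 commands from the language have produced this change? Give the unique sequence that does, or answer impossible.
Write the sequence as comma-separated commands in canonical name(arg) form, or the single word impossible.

turn(left), move(4), strafe(left, 1)

key: order matters: swapping turn(left) and strafe(left, 1) lands elsewhere
start: at (4,3), heading west
t=1 turn(left) ⇒ at (4,3), heading south
t=2 move(4) ⇒ at (4,0), heading south
t=3 strafe(left, 1) ⇒ at (5,0), heading south
all 1000 alternatives checked — unique.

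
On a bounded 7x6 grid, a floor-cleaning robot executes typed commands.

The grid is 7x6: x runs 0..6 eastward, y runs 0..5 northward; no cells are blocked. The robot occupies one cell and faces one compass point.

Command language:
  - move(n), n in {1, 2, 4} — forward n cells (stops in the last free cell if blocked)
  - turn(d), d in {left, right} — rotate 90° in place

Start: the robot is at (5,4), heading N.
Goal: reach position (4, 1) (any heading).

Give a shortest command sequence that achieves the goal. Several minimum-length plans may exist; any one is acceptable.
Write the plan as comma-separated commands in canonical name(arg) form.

move(4), turn(left), move(1), turn(left), move(4)

begin: at (5,4), heading N
1. move(4) → at (5,5), heading N
2. turn(left) → at (5,5), heading W
3. move(1) → at (4,5), heading W
4. turn(left) → at (4,5), heading S
5. move(4) → at (4,1), heading S
minimal: 5 command(s), checked below 5.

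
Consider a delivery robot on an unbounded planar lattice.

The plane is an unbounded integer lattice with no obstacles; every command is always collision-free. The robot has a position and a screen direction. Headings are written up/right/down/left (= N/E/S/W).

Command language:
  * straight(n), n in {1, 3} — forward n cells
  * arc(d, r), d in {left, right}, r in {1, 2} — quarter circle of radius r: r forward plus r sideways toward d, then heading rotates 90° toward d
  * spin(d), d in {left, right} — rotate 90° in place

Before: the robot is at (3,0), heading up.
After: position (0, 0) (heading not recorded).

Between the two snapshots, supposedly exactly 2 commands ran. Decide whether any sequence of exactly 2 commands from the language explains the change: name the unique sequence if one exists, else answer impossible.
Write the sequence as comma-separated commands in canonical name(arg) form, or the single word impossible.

spin(left), straight(3)

key: running straight(3) before spin(left) would end elsewhere — order is forced
start: at (3,0), heading up
[1] after spin(left): at (3,0), heading left
[2] after straight(3): at (0,0), heading left
no other 2-command option fits: unique.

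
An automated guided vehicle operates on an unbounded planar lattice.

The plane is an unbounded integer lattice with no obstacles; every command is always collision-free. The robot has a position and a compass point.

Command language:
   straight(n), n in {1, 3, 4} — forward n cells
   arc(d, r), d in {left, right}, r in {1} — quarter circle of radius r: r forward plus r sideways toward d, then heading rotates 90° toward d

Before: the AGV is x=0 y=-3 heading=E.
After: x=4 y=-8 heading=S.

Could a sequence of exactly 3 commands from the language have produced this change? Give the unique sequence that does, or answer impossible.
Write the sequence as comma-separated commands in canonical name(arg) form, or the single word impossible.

key: position moved to (4,-8) AND the heading swung to S — translation plus rotation needed
t0: x=0 y=-3 heading=E
step 1 (straight(3)): x=3 y=-3 heading=E
step 2 (arc(right, 1)): x=4 y=-4 heading=S
step 3 (straight(4)): x=4 y=-8 heading=S
no other 3-command option fits: unique.

straight(3), arc(right, 1), straight(4)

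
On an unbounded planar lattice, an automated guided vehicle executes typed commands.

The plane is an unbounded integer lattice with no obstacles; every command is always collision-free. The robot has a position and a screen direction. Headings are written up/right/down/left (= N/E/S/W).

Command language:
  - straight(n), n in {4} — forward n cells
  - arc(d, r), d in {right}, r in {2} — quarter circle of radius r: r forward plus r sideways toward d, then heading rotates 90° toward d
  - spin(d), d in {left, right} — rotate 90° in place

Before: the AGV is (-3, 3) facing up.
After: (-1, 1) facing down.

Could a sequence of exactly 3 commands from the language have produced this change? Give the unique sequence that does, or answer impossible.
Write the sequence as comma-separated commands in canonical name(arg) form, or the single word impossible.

key: cell and facing (now S) both changed — the 3 commands mix motion and turning
begin: (-3, 3) facing up
t=1 arc(right, 2) ⇒ (-1, 5) facing right
t=2 spin(right) ⇒ (-1, 5) facing down
t=3 straight(4) ⇒ (-1, 1) facing down
uniquely the one of 64 3-step routes that fits.

arc(right, 2), spin(right), straight(4)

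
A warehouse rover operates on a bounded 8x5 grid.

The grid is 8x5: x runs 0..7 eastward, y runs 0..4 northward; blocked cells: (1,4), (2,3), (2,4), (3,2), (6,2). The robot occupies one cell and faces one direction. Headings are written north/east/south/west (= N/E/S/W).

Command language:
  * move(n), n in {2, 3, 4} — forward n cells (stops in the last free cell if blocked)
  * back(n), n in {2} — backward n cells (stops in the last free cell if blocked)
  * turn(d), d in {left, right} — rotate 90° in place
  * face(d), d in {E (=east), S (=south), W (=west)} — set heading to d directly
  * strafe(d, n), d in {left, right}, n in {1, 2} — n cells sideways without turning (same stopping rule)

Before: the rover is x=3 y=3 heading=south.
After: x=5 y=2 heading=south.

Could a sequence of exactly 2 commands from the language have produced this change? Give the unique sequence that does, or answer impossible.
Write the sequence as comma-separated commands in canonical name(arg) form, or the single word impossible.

all 169 sequences checked — none match.

impossible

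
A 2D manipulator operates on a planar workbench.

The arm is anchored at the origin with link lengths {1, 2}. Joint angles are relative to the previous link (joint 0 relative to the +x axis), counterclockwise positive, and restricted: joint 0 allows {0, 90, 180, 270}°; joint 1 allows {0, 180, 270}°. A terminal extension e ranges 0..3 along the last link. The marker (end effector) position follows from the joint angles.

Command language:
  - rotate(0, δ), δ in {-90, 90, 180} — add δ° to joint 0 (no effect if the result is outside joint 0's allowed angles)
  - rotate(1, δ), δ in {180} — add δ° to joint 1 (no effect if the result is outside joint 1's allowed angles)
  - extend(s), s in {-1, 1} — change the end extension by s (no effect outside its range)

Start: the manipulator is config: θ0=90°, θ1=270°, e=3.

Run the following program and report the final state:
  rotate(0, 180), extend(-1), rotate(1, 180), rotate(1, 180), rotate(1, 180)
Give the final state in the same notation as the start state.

config: θ0=270°, θ1=270°, e=2

begin: config: θ0=90°, θ1=270°, e=3
step 1 (rotate(0, 180)): config: θ0=270°, θ1=270°, e=3
step 2 (extend(-1)): config: θ0=270°, θ1=270°, e=2
step 3 (rotate(1, 180)): config: θ0=270°, θ1=270°, e=2
step 4 (rotate(1, 180)): config: θ0=270°, θ1=270°, e=2
step 5 (rotate(1, 180)): config: θ0=270°, θ1=270°, e=2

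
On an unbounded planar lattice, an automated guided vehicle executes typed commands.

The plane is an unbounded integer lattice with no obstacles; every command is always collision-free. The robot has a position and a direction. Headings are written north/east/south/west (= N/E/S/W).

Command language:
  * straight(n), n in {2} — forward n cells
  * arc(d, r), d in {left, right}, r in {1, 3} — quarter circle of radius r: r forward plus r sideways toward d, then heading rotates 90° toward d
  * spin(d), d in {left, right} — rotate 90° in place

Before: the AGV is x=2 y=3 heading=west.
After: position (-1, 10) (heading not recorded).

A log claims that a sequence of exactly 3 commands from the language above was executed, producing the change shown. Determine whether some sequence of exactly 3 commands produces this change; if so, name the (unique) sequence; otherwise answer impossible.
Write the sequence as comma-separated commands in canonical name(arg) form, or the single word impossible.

key: running straight(2) before arc(right, 3) would end elsewhere — order is forced
start: x=2 y=3 heading=west
1. arc(right, 3) → x=-1 y=6 heading=north
2. straight(2) → x=-1 y=8 heading=north
3. straight(2) → x=-1 y=10 heading=north
no rival 3-sequence matches.

arc(right, 3), straight(2), straight(2)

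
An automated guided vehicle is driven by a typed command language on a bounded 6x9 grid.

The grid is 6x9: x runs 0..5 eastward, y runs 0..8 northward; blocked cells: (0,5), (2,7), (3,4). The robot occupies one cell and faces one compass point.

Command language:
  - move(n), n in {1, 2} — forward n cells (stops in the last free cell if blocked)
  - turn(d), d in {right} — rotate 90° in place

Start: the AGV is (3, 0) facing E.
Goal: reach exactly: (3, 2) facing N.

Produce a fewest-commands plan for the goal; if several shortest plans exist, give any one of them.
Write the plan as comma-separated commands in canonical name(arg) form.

turn(right), turn(right), turn(right), move(2)

t0: (3, 0) facing E
[1] after turn(right): (3, 0) facing S
[2] after turn(right): (3, 0) facing W
[3] after turn(right): (3, 0) facing N
[4] after move(2): (3, 2) facing N
shorter routes all fall short; 4 is best.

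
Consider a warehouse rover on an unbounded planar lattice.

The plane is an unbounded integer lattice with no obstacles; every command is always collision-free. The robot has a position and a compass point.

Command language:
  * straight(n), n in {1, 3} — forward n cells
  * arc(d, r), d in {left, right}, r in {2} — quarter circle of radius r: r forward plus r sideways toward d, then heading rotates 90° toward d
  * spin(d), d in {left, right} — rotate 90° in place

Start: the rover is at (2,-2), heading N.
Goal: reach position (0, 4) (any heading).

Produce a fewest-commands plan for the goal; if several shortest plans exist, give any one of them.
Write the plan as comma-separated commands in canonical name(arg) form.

straight(3), straight(1), arc(left, 2)

begin: at (2,-2), heading N
1. straight(3) → at (2,1), heading N
2. straight(1) → at (2,2), heading N
3. arc(left, 2) → at (0,4), heading W
shorter routes all fall short; 3 is best.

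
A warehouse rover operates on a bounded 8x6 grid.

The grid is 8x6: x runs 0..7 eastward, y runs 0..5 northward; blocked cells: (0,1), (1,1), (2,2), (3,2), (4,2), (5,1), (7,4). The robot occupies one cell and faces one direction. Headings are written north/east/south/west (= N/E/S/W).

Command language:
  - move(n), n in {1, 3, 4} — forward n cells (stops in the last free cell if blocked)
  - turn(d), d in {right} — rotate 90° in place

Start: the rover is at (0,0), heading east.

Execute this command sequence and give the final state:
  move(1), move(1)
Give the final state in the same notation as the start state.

start: at (0,0), heading east
[1] after move(1): at (1,0), heading east
[2] after move(1): at (2,0), heading east

at (2,0), heading east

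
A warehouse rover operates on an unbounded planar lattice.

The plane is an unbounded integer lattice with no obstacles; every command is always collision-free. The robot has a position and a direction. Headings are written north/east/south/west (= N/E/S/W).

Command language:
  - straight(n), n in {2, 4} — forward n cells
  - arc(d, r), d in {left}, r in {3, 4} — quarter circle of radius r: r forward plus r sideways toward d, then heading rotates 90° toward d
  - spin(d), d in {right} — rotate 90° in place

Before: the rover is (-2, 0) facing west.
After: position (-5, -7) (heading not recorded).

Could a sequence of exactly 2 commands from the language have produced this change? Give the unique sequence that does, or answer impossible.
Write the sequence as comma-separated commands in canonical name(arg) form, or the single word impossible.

arc(left, 3), straight(4)

key: order matters: swapping arc(left, 3) and straight(4) lands elsewhere
initial: (-2, 0) facing west
[1] after arc(left, 3): (-5, -3) facing south
[2] after straight(4): (-5, -7) facing south
no rival 2-sequence matches.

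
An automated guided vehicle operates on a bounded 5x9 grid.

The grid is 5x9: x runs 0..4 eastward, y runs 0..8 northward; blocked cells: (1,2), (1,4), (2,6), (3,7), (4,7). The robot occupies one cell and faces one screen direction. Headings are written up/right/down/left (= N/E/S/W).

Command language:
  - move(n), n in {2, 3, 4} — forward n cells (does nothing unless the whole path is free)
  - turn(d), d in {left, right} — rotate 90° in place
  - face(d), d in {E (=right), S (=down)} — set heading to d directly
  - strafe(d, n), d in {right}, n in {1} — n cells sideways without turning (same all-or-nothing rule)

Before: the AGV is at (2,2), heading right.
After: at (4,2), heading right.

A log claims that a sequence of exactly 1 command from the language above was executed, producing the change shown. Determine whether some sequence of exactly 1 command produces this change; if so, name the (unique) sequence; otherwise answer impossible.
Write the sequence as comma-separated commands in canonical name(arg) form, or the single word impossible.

key: heading stays E — the single command does not turn
start: at (2,2), heading right
[1] after move(2): at (4,2), heading right
no rival 1-sequence matches.

move(2)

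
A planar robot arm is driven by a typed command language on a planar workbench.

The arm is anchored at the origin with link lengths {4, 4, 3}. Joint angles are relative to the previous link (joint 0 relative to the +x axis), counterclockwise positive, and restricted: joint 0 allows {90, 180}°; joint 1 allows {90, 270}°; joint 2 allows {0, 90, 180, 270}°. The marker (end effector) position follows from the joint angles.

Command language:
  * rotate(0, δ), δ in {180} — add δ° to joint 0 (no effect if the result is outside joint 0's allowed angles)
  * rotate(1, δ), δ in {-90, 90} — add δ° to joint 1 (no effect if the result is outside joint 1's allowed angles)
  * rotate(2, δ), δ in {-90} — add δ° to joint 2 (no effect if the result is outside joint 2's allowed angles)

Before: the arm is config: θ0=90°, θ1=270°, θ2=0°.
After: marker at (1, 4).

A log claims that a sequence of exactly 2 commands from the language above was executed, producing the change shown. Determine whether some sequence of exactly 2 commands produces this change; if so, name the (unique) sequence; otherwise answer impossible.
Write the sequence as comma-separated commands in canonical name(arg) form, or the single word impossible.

rotate(2, -90), rotate(2, -90)

t0: config: θ0=90°, θ1=270°, θ2=0°
[1] after rotate(2, -90): config: θ0=90°, θ1=270°, θ2=270°
[2] after rotate(2, -90): config: θ0=90°, θ1=270°, θ2=180°
no other 2-command option fits: unique.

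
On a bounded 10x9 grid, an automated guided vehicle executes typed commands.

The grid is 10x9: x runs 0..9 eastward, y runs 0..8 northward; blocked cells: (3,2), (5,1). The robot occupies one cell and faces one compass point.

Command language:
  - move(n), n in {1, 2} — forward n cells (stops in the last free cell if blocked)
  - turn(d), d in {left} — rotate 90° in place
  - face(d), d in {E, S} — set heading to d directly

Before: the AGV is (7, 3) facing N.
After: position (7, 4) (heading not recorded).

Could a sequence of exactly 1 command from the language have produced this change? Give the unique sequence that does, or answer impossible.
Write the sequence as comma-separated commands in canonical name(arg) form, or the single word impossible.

start: (7, 3) facing N
step 1 (move(1)): (7, 4) facing N
all 5 alternatives checked — unique.

move(1)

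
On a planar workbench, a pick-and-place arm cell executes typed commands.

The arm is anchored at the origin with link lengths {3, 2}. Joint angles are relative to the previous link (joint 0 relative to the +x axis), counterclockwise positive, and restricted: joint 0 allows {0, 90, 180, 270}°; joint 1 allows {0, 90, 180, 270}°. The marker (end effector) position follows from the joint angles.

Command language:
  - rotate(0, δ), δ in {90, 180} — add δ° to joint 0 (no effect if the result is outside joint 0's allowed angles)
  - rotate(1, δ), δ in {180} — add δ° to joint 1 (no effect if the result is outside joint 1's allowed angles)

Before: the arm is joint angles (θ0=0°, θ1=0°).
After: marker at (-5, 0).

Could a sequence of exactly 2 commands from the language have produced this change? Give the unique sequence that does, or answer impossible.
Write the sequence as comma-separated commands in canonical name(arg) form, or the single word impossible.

t0: joint angles (θ0=0°, θ1=0°)
step 1 (rotate(0, 90)): joint angles (θ0=90°, θ1=0°)
step 2 (rotate(0, 90)): joint angles (θ0=180°, θ1=0°)
no rival 2-sequence matches.

rotate(0, 90), rotate(0, 90)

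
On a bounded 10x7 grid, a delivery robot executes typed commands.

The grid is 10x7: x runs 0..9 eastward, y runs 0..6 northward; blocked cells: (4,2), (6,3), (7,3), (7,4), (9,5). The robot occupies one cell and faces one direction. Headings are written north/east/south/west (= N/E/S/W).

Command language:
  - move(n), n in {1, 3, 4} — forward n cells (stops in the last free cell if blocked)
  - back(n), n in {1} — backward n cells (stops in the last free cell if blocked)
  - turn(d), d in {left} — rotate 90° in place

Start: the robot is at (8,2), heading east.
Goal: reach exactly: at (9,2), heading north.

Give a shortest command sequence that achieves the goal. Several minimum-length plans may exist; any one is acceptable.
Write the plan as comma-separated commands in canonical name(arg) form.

move(3), turn(left)

initial: at (8,2), heading east
1. move(3) → at (9,2), heading east
2. turn(left) → at (9,2), heading north
shorter routes all fall short; 2 is best.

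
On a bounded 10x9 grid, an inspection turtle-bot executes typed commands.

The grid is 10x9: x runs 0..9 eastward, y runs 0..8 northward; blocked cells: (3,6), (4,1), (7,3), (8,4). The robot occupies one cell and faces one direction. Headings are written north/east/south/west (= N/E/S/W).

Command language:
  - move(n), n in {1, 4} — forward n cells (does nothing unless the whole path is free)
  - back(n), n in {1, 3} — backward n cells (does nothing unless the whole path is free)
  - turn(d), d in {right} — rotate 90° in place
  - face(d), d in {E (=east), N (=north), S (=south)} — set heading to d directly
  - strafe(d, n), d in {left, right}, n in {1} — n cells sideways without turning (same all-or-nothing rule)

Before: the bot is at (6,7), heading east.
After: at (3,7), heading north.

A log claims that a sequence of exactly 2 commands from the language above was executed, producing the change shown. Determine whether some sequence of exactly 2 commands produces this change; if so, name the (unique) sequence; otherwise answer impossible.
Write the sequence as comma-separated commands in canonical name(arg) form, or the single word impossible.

back(3), face(N)

key: position moved to (3,7) AND the heading swung to N — translation plus rotation needed
start: at (6,7), heading east
step 1 (back(3)): at (3,7), heading east
step 2 (face(N)): at (3,7), heading north
no rival 2-sequence matches.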